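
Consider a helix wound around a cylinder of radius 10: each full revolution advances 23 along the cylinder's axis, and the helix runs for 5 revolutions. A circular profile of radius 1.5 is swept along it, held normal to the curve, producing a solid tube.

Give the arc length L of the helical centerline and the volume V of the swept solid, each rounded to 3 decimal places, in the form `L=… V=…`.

L=334.546 V=2364.767

2πR = 2π·10 = 62.831853
per-turn = √(62.831853² + 23²) = √(3947.8418 + 529) = √4476.8418 = 66.909205
L = 5 × 66.909205 = 334.546027
V = π·1.5² × L = 7.068583 × 334.546027 = 2364.766515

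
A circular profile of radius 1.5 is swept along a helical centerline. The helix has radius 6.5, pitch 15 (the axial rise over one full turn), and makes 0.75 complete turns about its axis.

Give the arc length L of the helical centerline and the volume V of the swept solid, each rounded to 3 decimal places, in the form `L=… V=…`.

2πR = 2π·6.5 = 40.840704
per-turn = √(40.840704² + 15²) = √(1667.9631 + 225) = √1892.9631 = 43.508196
L = 0.75 × 43.508196 = 32.631147
V = π·1.5² × L = 7.068583 × 32.631147 = 230.655988

L=32.631 V=230.656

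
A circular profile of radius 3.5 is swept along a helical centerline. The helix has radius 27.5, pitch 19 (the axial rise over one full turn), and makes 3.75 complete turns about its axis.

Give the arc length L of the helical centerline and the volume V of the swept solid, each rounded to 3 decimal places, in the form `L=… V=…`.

2πR = 2π·27.5 = 172.787596
per-turn = √(172.787596² + 19²) = √(29855.5533 + 361) = √30216.5533 = 173.829092
L = 3.75 × 173.829092 = 651.859096
V = π·3.5² × L = 38.484510 × 651.859096 = 25086.477901

L=651.859 V=25086.478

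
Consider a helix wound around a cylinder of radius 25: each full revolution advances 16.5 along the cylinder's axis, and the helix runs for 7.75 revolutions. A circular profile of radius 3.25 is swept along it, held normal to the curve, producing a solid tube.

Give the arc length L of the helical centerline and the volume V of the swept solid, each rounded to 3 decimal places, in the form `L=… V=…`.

L=1224.065 V=40618.233

2πR = 2π·25 = 157.079633
per-turn = √(157.079633² + 16.5²) = √(24674.0110 + 272.25) = √24946.2610 = 157.943854
L = 7.75 × 157.943854 = 1224.064868
V = π·3.25² × L = 33.183072 × 1224.064868 = 40618.233147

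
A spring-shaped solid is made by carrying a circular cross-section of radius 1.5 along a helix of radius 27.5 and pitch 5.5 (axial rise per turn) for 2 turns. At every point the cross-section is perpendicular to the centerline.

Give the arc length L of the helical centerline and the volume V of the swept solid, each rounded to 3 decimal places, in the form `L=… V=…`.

L=345.750 V=2443.964

2πR = 2π·27.5 = 172.787596
per-turn = √(172.787596² + 5.5²) = √(29855.5533 + 30.25) = √29885.8033 = 172.875109
L = 2 × 172.875109 = 345.750218
V = π·1.5² × L = 7.068583 × 345.750218 = 2443.964276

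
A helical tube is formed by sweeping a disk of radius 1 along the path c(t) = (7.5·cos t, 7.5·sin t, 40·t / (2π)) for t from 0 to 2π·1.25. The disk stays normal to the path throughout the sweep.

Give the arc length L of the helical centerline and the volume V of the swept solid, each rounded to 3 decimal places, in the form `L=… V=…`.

L=77.264 V=242.733

2πR = 2π·7.5 = 47.123890
per-turn = √(47.123890² + 40²) = √(2220.6610 + 1600) = √3820.6610 = 61.811496
L = 1.25 × 61.811496 = 77.264370
V = π·1² × L = 3.141593 × 77.264370 = 242.733176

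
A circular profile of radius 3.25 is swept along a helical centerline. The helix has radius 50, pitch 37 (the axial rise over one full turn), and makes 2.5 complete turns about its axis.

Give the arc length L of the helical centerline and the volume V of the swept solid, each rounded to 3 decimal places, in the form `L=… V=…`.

L=790.826 V=26242.052

2πR = 2π·50 = 314.159265
per-turn = √(314.159265² + 37²) = √(98696.0440 + 1369) = √100065.0440 = 316.330593
L = 2.5 × 316.330593 = 790.826482
V = π·3.25² × L = 33.183072 × 790.826482 = 26242.052420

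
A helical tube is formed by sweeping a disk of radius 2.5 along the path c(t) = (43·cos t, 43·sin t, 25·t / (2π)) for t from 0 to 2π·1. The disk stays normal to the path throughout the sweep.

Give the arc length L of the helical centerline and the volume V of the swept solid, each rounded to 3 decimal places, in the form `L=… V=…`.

2πR = 2π·43 = 270.176968
per-turn = √(270.176968² + 25²) = √(72995.5942 + 625) = √73620.5942 = 271.331152
L = 1 × 271.331152 = 271.331152
V = π·2.5² × L = 19.634954 × 271.331152 = 5327.574715

L=271.331 V=5327.575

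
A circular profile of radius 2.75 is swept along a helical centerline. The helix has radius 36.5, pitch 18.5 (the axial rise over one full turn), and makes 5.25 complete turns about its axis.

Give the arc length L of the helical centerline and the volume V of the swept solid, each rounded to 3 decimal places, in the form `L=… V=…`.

L=1207.926 V=28698.272

2πR = 2π·36.5 = 229.336264
per-turn = √(229.336264² + 18.5²) = √(52595.1219 + 342.25) = √52937.3719 = 230.081229
L = 5.25 × 230.081229 = 1207.926451
V = π·2.75² × L = 23.758294 × 1207.926451 = 28698.272295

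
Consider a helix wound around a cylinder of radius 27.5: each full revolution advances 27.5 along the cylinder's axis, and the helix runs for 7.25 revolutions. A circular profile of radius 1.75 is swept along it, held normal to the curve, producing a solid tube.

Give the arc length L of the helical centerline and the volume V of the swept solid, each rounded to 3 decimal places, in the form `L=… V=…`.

2πR = 2π·27.5 = 172.787596
per-turn = √(172.787596² + 27.5²) = √(29855.5533 + 756.25) = √30611.8033 = 174.962291
L = 7.25 × 174.962291 = 1268.476611
V = π·1.75² × L = 9.621128 × 1268.476611 = 12204.175203

L=1268.477 V=12204.175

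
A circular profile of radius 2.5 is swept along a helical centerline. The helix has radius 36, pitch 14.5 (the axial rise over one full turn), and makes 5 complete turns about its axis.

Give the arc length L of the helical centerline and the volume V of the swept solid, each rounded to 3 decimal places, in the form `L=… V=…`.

2πR = 2π·36 = 226.194671
per-turn = √(226.194671² + 14.5²) = √(51164.0292 + 210.25) = √51374.2792 = 226.658949
L = 5 × 226.658949 = 1133.294746
V = π·2.5² × L = 19.634954 × 1133.294746 = 22252.190294

L=1133.295 V=22252.190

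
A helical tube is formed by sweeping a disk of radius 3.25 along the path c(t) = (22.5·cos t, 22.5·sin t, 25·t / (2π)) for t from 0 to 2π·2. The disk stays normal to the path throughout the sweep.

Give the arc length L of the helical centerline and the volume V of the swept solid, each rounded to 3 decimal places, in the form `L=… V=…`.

2πR = 2π·22.5 = 141.371669
per-turn = √(141.371669² + 25²) = √(19985.9489 + 625) = √20610.9489 = 143.565138
L = 2 × 143.565138 = 287.130276
V = π·3.25² × L = 33.183072 × 287.130276 = 9527.864752

L=287.130 V=9527.865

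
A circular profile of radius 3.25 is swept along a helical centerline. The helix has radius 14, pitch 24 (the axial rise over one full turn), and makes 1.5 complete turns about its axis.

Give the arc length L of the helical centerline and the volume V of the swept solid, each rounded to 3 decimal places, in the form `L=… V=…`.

2πR = 2π·14 = 87.964594
per-turn = √(87.964594² + 24²) = √(7737.7699 + 576) = √8313.7699 = 91.179876
L = 1.5 × 91.179876 = 136.769815
V = π·3.25² × L = 33.183072 × 136.769815 = 4538.442658

L=136.770 V=4538.443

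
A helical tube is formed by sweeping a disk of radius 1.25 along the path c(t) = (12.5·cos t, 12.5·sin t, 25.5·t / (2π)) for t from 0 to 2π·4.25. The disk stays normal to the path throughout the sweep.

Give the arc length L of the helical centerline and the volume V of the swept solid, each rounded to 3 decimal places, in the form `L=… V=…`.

L=350.947 V=1722.707

2πR = 2π·12.5 = 78.539816
per-turn = √(78.539816² + 25.5²) = √(6168.5028 + 650.25) = √6818.7528 = 82.575739
L = 4.25 × 82.575739 = 350.946893
V = π·1.25² × L = 4.908739 × 350.946893 = 1722.706532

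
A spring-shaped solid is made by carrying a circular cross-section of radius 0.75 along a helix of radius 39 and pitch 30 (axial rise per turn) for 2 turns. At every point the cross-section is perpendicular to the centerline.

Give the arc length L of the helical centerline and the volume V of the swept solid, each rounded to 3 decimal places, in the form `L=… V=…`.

L=493.748 V=872.524

2πR = 2π·39 = 245.044227
per-turn = √(245.044227² + 30²) = √(60046.6732 + 900) = √60946.6732 = 246.873800
L = 2 × 246.873800 = 493.747600
V = π·0.75² × L = 1.767146 × 493.747600 = 872.524031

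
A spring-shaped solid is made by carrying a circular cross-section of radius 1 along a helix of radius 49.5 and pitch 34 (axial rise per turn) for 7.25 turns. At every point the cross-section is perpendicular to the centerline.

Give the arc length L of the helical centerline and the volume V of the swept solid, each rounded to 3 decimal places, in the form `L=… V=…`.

L=2268.312 V=7126.111

2πR = 2π·49.5 = 311.017673
per-turn = √(311.017673² + 34²) = √(96731.9927 + 1156) = √97887.9927 = 312.870569
L = 7.25 × 312.870569 = 2268.311623
V = π·1² × L = 3.141593 × 2268.311623 = 7126.111130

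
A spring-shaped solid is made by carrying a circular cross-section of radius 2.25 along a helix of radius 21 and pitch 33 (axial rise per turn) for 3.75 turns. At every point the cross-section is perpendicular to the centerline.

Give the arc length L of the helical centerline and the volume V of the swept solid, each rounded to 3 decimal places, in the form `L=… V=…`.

2πR = 2π·21 = 131.946891
per-turn = √(131.946891² + 33²) = √(17409.9822 + 1089) = √18498.9822 = 136.010963
L = 3.75 × 136.010963 = 510.041113
V = π·2.25² × L = 15.904313 × 510.041113 = 8111.853402

L=510.041 V=8111.853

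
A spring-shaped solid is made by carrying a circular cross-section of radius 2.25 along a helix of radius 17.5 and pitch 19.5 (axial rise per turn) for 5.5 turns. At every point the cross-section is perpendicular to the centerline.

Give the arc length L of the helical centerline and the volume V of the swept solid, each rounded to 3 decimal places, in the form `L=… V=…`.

2πR = 2π·17.5 = 109.955743
per-turn = √(109.955743² + 19.5²) = √(12090.2654 + 380.25) = √12470.5154 = 111.671462
L = 5.5 × 111.671462 = 614.193040
V = π·2.25² × L = 15.904313 × 614.193040 = 9768.318236

L=614.193 V=9768.318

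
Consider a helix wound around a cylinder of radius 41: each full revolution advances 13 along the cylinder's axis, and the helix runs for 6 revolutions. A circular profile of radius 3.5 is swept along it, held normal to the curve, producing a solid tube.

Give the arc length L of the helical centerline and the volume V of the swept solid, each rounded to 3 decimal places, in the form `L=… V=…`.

2πR = 2π·41 = 257.610598
per-turn = √(257.610598² + 13²) = √(66363.2200 + 169) = √66532.2200 = 257.938403
L = 6 × 257.938403 = 1547.630421
V = π·3.5² × L = 38.484510 × 1547.630421 = 59559.798420

L=1547.630 V=59559.798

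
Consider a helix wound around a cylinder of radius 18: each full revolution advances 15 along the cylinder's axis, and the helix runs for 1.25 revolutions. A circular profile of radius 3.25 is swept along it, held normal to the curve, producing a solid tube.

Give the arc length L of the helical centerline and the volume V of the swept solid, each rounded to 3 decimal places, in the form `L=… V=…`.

2πR = 2π·18 = 113.097336
per-turn = √(113.097336² + 15²) = √(12791.0073 + 225) = √13016.0073 = 114.087718
L = 1.25 × 114.087718 = 142.609647
V = π·3.25² × L = 33.183072 × 142.609647 = 4732.226241

L=142.610 V=4732.226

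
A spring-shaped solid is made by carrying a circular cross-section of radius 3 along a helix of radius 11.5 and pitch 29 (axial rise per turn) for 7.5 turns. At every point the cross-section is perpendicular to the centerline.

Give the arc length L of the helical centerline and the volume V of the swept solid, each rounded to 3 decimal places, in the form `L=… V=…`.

L=583.942 V=16510.581

2πR = 2π·11.5 = 72.256631
per-turn = √(72.256631² + 29²) = √(5221.0207 + 841) = √6062.0207 = 77.858980
L = 7.5 × 77.858980 = 583.942348
V = π·3² × L = 28.274334 × 583.942348 = 16510.580920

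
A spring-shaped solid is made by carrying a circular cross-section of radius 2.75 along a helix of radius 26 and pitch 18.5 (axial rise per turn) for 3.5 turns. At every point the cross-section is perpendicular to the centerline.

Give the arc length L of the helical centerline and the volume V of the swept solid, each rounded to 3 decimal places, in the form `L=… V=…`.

L=575.424 V=13671.104

2πR = 2π·26 = 163.362818
per-turn = √(163.362818² + 18.5²) = √(26687.4103 + 342.25) = √27029.6603 = 164.406996
L = 3.5 × 164.406996 = 575.424486
V = π·2.75² × L = 23.758294 × 575.424486 = 13671.104360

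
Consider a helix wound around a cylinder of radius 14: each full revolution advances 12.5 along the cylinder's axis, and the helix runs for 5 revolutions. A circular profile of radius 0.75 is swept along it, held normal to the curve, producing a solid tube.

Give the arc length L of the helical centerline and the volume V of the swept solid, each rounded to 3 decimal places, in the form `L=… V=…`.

L=444.241 V=785.040

2πR = 2π·14 = 87.964594
per-turn = √(87.964594² + 12.5²) = √(7737.7699 + 156.25) = √7894.0199 = 88.848297
L = 5 × 88.848297 = 444.241484
V = π·0.75² × L = 1.767146 × 444.241484 = 785.039503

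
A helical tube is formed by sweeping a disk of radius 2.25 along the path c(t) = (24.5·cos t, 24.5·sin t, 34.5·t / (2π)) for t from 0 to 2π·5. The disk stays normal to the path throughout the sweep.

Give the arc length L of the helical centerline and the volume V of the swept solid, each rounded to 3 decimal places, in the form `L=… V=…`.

L=788.783 V=12545.058

2πR = 2π·24.5 = 153.938040
per-turn = √(153.938040² + 34.5²) = √(23696.9202 + 1190.25) = √24887.1702 = 157.756680
L = 5 × 157.756680 = 788.783401
V = π·2.25² × L = 15.904313 × 788.783401 = 12545.057953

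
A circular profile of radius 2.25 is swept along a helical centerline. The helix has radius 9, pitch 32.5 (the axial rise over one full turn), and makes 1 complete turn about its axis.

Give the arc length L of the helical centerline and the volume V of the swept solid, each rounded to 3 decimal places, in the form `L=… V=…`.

L=65.223 V=1037.322

2πR = 2π·9 = 56.548668
per-turn = √(56.548668² + 32.5²) = √(3197.7518 + 1056.25) = √4254.0018 = 65.222709
L = 1 × 65.222709 = 65.222709
V = π·2.25² × L = 15.904313 × 65.222709 = 1037.322373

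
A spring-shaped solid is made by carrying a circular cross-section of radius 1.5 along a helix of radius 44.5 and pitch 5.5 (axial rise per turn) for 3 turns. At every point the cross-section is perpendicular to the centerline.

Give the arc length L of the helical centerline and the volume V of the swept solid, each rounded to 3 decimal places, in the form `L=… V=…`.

L=838.968 V=5930.312

2πR = 2π·44.5 = 279.601746
per-turn = √(279.601746² + 5.5²) = √(78177.1365 + 30.25) = √78207.3865 = 279.655836
L = 3 × 279.655836 = 838.967507
V = π·1.5² × L = 7.068583 × 838.967507 = 5930.311854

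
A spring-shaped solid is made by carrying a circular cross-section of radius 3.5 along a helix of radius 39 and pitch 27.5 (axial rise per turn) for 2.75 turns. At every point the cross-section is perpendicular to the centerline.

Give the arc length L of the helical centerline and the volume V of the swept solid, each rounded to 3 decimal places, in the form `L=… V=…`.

2πR = 2π·39 = 245.044227
per-turn = √(245.044227² + 27.5²) = √(60046.6732 + 756.25) = √60802.9232 = 246.582488
L = 2.75 × 246.582488 = 678.101841
V = π·3.5² × L = 38.484510 × 678.101841 = 26096.417078

L=678.102 V=26096.417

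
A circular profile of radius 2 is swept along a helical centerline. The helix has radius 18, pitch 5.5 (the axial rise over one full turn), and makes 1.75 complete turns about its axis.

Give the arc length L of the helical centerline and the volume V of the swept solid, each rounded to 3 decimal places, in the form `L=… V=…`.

2πR = 2π·18 = 113.097336
per-turn = √(113.097336² + 5.5²) = √(12791.0073 + 30.25) = √12821.2573 = 113.230991
L = 1.75 × 113.230991 = 198.154234
V = π·2² × L = 12.566371 × 198.154234 = 2490.079545

L=198.154 V=2490.080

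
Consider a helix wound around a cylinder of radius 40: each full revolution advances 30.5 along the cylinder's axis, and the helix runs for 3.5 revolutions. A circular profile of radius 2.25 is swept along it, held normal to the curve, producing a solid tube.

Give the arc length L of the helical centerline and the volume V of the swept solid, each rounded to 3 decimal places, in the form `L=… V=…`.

2πR = 2π·40 = 251.327412
per-turn = √(251.327412² + 30.5²) = √(63165.4682 + 930.25) = √64095.7182 = 253.171322
L = 3.5 × 253.171322 = 886.099626
V = π·2.25² × L = 15.904313 × 886.099626 = 14092.805635

L=886.100 V=14092.806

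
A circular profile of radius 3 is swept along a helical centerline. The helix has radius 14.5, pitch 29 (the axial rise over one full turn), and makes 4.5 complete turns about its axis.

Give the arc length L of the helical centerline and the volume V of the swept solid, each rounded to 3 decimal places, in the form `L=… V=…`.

L=430.247 V=12164.934

2πR = 2π·14.5 = 91.106187
per-turn = √(91.106187² + 29²) = √(8300.3373 + 841) = √9141.3373 = 95.610341
L = 4.5 × 95.610341 = 430.246534
V = π·3² × L = 28.274334 × 430.246534 = 12164.934165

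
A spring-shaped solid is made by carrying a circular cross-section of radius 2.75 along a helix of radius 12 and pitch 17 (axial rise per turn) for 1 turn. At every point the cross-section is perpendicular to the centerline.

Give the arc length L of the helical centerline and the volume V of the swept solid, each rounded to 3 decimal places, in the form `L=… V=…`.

2πR = 2π·12 = 75.398224
per-turn = √(75.398224² + 17²) = √(5684.8921 + 289) = √5973.8921 = 77.290958
L = 1 × 77.290958 = 77.290958
V = π·2.75² × L = 23.758294 × 77.290958 = 1836.301330

L=77.291 V=1836.301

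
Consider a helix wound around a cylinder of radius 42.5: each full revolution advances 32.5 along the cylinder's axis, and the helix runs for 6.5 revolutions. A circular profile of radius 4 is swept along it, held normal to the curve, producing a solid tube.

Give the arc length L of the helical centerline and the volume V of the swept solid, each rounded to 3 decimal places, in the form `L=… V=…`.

2πR = 2π·42.5 = 267.035376
per-turn = √(267.035376² + 32.5²) = √(71307.8918 + 1056.25) = √72364.1418 = 269.005840
L = 6.5 × 269.005840 = 1748.537958
V = π·4² × L = 50.265482 × 1748.537958 = 87891.104060

L=1748.538 V=87891.104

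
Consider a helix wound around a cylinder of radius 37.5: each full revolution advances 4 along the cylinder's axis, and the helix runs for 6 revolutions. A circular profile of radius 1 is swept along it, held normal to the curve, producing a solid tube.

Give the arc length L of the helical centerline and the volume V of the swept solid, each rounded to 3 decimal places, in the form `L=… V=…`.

L=1413.920 V=4441.962

2πR = 2π·37.5 = 235.619449
per-turn = √(235.619449² + 4²) = √(55516.5248 + 16) = √55532.5248 = 235.653400
L = 6 × 235.653400 = 1413.920398
V = π·1² × L = 3.141593 × 1413.920398 = 4441.961934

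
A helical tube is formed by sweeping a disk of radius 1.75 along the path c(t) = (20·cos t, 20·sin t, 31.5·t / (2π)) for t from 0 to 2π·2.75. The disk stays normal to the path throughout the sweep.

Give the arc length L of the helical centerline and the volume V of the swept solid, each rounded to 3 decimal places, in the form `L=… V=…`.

L=356.267 V=3427.689

2πR = 2π·20 = 125.663706
per-turn = √(125.663706² + 31.5²) = √(15791.3670 + 992.25) = √16783.6170 = 129.551600
L = 2.75 × 129.551600 = 356.266900
V = π·1.75² × L = 9.621128 × 356.266900 = 3427.689267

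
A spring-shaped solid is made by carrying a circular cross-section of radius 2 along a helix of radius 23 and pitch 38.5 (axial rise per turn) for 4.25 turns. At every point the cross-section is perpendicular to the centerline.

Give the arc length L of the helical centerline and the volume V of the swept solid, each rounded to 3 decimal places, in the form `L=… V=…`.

2πR = 2π·23 = 144.513262
per-turn = √(144.513262² + 38.5²) = √(20884.0829 + 1482.25) = √22366.3329 = 149.553779
L = 4.25 × 149.553779 = 635.603562
V = π·2² × L = 12.566371 × 635.603562 = 7987.229926

L=635.604 V=7987.230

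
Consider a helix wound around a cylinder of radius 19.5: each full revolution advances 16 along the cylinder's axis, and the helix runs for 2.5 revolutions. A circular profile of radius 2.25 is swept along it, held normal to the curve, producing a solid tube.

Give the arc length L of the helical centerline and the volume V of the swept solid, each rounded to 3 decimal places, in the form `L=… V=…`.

L=308.906 V=4912.938

2πR = 2π·19.5 = 122.522113
per-turn = √(122.522113² + 16²) = √(15011.6683 + 256) = √15267.6683 = 123.562406
L = 2.5 × 123.562406 = 308.906016
V = π·2.25² × L = 15.904313 × 308.906016 = 4912.937910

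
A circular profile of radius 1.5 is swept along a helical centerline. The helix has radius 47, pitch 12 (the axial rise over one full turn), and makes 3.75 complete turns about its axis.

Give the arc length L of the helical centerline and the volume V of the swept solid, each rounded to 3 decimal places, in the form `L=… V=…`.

2πR = 2π·47 = 295.309709
per-turn = √(295.309709² + 12²) = √(87207.8245 + 144) = √87351.8245 = 295.553421
L = 3.75 × 295.553421 = 1108.325328
V = π·1.5² × L = 7.068583 × 1108.325328 = 7834.290091

L=1108.325 V=7834.290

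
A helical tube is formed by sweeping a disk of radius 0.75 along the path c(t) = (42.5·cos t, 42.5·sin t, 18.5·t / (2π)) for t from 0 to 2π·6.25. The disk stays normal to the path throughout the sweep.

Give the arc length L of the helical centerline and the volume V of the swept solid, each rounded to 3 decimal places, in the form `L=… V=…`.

2πR = 2π·42.5 = 267.035376
per-turn = √(267.035376² + 18.5²) = √(71307.8918 + 342.25) = √71650.1418 = 267.675441
L = 6.25 × 267.675441 = 1672.971507
V = π·0.75² × L = 1.767146 × 1672.971507 = 2956.384686

L=1672.972 V=2956.385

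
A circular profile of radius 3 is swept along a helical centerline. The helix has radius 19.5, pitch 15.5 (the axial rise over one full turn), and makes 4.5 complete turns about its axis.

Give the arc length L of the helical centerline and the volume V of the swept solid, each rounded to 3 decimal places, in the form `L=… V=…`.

2πR = 2π·19.5 = 122.522113
per-turn = √(122.522113² + 15.5²) = √(15011.6683 + 240.25) = √15251.9183 = 123.498657
L = 4.5 × 123.498657 = 555.743957
V = π·3² × L = 28.274334 × 555.743957 = 15713.290186

L=555.744 V=15713.290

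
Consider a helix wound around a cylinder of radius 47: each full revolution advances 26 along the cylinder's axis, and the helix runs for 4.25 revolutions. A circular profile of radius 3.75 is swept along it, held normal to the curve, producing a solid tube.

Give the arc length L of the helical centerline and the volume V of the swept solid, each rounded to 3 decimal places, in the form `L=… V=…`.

L=1259.921 V=55661.616

2πR = 2π·47 = 295.309709
per-turn = √(295.309709² + 26²) = √(87207.8245 + 676) = √87883.8245 = 296.452061
L = 4.25 × 296.452061 = 1259.921259
V = π·3.75² × L = 44.178647 × 1259.921259 = 55661.616176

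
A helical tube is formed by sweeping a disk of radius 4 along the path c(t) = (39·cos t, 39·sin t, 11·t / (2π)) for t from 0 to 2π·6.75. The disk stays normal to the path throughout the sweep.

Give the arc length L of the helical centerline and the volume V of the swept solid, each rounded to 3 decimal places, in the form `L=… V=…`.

L=1655.714 V=83225.275

2πR = 2π·39 = 245.044227
per-turn = √(245.044227² + 11²) = √(60046.6732 + 121) = √60167.6732 = 245.290997
L = 6.75 × 245.290997 = 1655.714229
V = π·4² × L = 50.265482 × 1655.714229 = 83225.274547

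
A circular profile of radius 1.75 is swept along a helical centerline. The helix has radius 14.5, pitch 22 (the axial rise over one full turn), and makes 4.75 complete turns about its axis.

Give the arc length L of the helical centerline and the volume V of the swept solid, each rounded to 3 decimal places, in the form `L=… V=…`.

L=445.193 V=4283.256

2πR = 2π·14.5 = 91.106187
per-turn = √(91.106187² + 22²) = √(8300.3373 + 484) = √8784.3373 = 93.724796
L = 4.75 × 93.724796 = 445.192779
V = π·1.75² × L = 9.621128 × 445.192779 = 4283.256488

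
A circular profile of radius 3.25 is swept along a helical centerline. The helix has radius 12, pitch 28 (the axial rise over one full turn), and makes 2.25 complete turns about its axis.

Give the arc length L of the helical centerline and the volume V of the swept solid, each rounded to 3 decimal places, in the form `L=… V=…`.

L=180.966 V=6005.015

2πR = 2π·12 = 75.398224
per-turn = √(75.398224² + 28²) = √(5684.8921 + 784) = √6468.8921 = 80.429423
L = 2.25 × 80.429423 = 180.966202
V = π·3.25² × L = 33.183072 × 180.966202 = 6005.014599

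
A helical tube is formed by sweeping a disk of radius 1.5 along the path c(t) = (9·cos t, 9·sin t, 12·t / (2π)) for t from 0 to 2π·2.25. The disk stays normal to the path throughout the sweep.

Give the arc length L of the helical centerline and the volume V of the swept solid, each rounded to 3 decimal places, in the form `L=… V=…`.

2πR = 2π·9 = 56.548668
per-turn = √(56.548668² + 12²) = √(3197.7518 + 144) = √3341.7518 = 57.807887
L = 2.25 × 57.807887 = 130.067746
V = π·1.5² × L = 7.068583 × 130.067746 = 919.394721

L=130.068 V=919.395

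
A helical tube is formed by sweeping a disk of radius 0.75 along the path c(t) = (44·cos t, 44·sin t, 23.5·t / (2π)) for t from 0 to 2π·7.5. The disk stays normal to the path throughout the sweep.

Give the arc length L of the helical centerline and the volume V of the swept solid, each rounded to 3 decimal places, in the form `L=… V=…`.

L=2080.929 V=3677.304

2πR = 2π·44 = 276.460154
per-turn = √(276.460154² + 23.5²) = √(76430.2165 + 552.25) = √76982.4665 = 277.457144
L = 7.5 × 277.457144 = 2080.928576
V = π·0.75² × L = 1.767146 × 2080.928576 = 3677.304334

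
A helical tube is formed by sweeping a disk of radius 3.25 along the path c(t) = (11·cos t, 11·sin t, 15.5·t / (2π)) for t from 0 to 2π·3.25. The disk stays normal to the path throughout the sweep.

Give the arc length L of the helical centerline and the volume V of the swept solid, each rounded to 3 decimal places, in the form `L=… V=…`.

2πR = 2π·11 = 69.115038
per-turn = √(69.115038² + 15.5²) = √(4776.8885 + 240.25) = √5017.1385 = 70.831762
L = 3.25 × 70.831762 = 230.203227
V = π·3.25² × L = 33.183072 × 230.203227 = 7638.850349

L=230.203 V=7638.850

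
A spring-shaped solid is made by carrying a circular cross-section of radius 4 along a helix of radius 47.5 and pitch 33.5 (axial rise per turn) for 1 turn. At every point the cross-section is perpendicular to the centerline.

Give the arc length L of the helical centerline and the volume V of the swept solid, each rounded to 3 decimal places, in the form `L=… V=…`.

L=300.326 V=15096.008

2πR = 2π·47.5 = 298.451302
per-turn = √(298.451302² + 33.5²) = √(89073.1797 + 1122.25) = √90195.4297 = 300.325540
L = 1 × 300.325540 = 300.325540
V = π·4² × L = 50.265482 × 300.325540 = 15096.008141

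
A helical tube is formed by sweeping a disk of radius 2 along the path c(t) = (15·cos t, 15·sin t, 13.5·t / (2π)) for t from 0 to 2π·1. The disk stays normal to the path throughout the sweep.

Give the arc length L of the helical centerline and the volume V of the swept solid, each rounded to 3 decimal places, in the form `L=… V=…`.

L=95.210 V=1196.441

2πR = 2π·15 = 94.247780
per-turn = √(94.247780² + 13.5²) = √(8882.6440 + 182.25) = √9064.8940 = 95.209737
L = 1 × 95.209737 = 95.209737
V = π·2² × L = 12.566371 × 95.209737 = 1196.440837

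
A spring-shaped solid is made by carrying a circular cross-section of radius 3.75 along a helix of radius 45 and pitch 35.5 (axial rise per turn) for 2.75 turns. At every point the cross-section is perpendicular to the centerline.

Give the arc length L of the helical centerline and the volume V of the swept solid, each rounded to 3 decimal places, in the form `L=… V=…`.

L=783.649 V=34620.548

2πR = 2π·45 = 282.743339
per-turn = √(282.743339² + 35.5²) = √(79943.7956 + 1260.25) = √81204.0456 = 284.963236
L = 2.75 × 284.963236 = 783.648898
V = π·3.75² × L = 44.178647 × 783.648898 = 34620.547791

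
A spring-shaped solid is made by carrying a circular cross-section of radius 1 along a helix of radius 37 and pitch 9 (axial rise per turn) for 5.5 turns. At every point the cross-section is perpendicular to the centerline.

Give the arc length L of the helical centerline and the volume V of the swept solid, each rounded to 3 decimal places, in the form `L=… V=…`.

L=1279.586 V=4019.938

2πR = 2π·37 = 232.477856
per-turn = √(232.477856² + 9²) = √(54045.9537 + 81) = √54126.9537 = 232.652001
L = 5.5 × 232.652001 = 1279.586007
V = π·1² × L = 3.141593 × 1279.586007 = 4019.937999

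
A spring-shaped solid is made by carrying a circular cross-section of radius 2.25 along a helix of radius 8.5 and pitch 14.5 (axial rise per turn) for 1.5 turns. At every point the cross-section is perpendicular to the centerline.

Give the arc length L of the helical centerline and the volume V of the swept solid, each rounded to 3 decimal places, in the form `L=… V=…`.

2πR = 2π·8.5 = 53.407075
per-turn = √(53.407075² + 14.5²) = √(2852.3157 + 210.25) = √3062.5657 = 55.340452
L = 1.5 × 55.340452 = 83.010679
V = π·2.25² × L = 15.904313 × 83.010679 = 1320.227799

L=83.011 V=1320.228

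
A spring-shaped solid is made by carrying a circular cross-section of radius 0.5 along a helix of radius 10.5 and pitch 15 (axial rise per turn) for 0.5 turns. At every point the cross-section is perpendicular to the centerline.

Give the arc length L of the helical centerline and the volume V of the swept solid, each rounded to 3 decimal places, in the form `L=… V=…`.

2πR = 2π·10.5 = 65.973446
per-turn = √(65.973446² + 15²) = √(4352.4955 + 225) = √4577.4955 = 67.657191
L = 0.5 × 67.657191 = 33.828596
V = π·0.5² × L = 0.785398 × 33.828596 = 26.568917

L=33.829 V=26.569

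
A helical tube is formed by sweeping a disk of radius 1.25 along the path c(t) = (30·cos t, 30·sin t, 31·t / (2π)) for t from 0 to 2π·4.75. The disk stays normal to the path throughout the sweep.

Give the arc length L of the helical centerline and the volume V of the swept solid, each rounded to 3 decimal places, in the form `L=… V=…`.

2πR = 2π·30 = 188.495559
per-turn = √(188.495559² + 31²) = √(35530.5758 + 961) = √36491.5758 = 191.027683
L = 4.75 × 191.027683 = 907.381496
V = π·1.25² × L = 4.908739 × 907.381496 = 4454.098505

L=907.381 V=4454.099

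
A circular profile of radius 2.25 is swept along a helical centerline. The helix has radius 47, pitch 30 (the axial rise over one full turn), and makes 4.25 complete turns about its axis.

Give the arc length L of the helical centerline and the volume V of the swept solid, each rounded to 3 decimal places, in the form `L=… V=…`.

L=1261.526 V=20063.702

2πR = 2π·47 = 295.309709
per-turn = √(295.309709² + 30²) = √(87207.8245 + 900) = √88107.8245 = 296.829622
L = 4.25 × 296.829622 = 1261.525893
V = π·2.25² × L = 15.904313 × 1261.525893 = 20063.702426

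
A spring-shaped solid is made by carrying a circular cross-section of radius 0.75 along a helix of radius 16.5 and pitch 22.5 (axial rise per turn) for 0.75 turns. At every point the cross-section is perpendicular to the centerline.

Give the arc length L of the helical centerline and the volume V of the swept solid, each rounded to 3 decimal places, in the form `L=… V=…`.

2πR = 2π·16.5 = 103.672558
per-turn = √(103.672558² + 22.5²) = √(10747.9992 + 506.25) = √11254.2492 = 106.086046
L = 0.75 × 106.086046 = 79.564535
V = π·0.75² × L = 1.767146 × 79.564535 = 140.602139

L=79.565 V=140.602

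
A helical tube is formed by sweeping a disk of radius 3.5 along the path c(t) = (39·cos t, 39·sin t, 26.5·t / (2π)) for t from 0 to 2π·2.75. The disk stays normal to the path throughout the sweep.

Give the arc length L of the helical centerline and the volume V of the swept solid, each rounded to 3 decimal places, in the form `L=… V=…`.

2πR = 2π·39 = 245.044227
per-turn = √(245.044227² + 26.5²) = √(60046.6732 + 702.25) = √60748.9232 = 246.472966
L = 2.75 × 246.472966 = 677.800658
V = π·3.5² × L = 38.484510 × 677.800658 = 26084.826192

L=677.801 V=26084.826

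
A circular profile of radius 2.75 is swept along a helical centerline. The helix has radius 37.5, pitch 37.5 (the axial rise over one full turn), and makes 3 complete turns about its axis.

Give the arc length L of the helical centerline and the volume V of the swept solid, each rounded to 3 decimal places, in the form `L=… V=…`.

L=715.755 V=17005.114

2πR = 2π·37.5 = 235.619449
per-turn = √(235.619449² + 37.5²) = √(55516.5248 + 1406.25) = √56922.7748 = 238.584942
L = 3 × 238.584942 = 715.754827
V = π·2.75² × L = 23.758294 × 715.754827 = 17005.113936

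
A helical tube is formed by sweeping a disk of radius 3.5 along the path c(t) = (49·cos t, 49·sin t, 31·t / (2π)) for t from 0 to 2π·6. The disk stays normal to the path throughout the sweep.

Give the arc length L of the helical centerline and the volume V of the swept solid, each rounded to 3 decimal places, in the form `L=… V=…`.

2πR = 2π·49 = 307.876080
per-turn = √(307.876080² + 31²) = √(94787.6807 + 961) = √95748.6807 = 309.432837
L = 6 × 309.432837 = 1856.597023
V = π·3.5² × L = 38.484510 × 1856.597023 = 71450.226691

L=1856.597 V=71450.227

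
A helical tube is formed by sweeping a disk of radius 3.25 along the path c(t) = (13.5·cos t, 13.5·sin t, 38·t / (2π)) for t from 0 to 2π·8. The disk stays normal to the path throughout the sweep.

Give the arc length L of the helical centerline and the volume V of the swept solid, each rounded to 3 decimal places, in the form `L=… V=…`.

2πR = 2π·13.5 = 84.823002
per-turn = √(84.823002² + 38²) = √(7194.9416 + 1444) = √8638.9416 = 92.945907
L = 8 × 92.945907 = 743.567255
V = π·3.25² × L = 33.183072 × 743.567255 = 24673.846065

L=743.567 V=24673.846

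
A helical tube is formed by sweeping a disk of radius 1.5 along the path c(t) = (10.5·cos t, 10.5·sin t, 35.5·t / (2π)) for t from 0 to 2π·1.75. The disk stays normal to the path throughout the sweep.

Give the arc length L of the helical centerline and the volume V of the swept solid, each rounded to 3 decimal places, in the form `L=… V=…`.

2πR = 2π·10.5 = 65.973446
per-turn = √(65.973446² + 35.5²) = √(4352.4955 + 1260.25) = √5612.7455 = 74.918259
L = 1.75 × 74.918259 = 131.106953
V = π·1.5² × L = 7.068583 × 131.106953 = 926.740443

L=131.107 V=926.740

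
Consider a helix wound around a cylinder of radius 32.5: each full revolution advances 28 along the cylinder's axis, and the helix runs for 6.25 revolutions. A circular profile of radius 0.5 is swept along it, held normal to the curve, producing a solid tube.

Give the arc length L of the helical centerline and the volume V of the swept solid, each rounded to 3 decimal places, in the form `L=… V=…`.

2πR = 2π·32.5 = 204.203522
per-turn = √(204.203522² + 28²) = √(41699.0786 + 784) = √42483.0786 = 206.114237
L = 6.25 × 206.114237 = 1288.213980
V = π·0.5² × L = 0.785398 × 1288.213980 = 1011.760894

L=1288.214 V=1011.761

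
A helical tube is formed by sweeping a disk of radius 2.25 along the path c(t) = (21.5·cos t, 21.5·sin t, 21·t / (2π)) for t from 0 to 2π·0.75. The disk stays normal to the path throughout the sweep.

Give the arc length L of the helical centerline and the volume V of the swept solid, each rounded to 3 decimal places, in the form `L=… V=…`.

L=102.533 V=1630.721

2πR = 2π·21.5 = 135.088484
per-turn = √(135.088484² + 21²) = √(18248.8985 + 441) = √18689.8985 = 136.711004
L = 0.75 × 136.711004 = 102.533253
V = π·2.25² × L = 15.904313 × 102.533253 = 1630.720926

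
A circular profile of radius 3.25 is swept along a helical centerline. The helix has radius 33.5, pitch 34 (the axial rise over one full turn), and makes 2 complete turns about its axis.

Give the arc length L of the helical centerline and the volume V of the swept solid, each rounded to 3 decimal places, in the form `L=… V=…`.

L=426.430 V=14150.260

2πR = 2π·33.5 = 210.486708
per-turn = √(210.486708² + 34²) = √(44304.6542 + 1156) = √45460.6542 = 213.215042
L = 2 × 213.215042 = 426.430084
V = π·3.25² × L = 33.183072 × 426.430084 = 14150.260356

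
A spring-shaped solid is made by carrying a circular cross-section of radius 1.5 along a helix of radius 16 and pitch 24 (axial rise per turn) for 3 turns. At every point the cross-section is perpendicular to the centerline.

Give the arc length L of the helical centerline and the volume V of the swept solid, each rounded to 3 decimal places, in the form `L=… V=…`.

2πR = 2π·16 = 100.530965
per-turn = √(100.530965² + 24²) = √(10106.4749 + 576) = √10682.4749 = 103.356059
L = 3 × 103.356059 = 310.068177
V = π·1.5² × L = 7.068583 × 310.068177 = 2191.742788

L=310.068 V=2191.743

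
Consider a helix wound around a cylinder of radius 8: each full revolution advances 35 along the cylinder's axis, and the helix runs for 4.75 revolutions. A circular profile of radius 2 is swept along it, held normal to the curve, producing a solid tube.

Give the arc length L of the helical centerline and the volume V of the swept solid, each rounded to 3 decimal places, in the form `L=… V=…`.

2πR = 2π·8 = 50.265482
per-turn = √(50.265482² + 35²) = √(2526.6187 + 1225) = √3751.6187 = 61.250459
L = 4.75 × 61.250459 = 290.939680
V = π·2² × L = 12.566371 × 290.939680 = 3656.055848

L=290.940 V=3656.056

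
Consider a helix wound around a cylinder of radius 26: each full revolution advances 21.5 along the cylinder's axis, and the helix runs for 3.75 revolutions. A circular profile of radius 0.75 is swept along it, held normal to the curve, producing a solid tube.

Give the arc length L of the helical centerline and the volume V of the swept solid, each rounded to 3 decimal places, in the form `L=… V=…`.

L=617.893 V=1091.908

2πR = 2π·26 = 163.362818
per-turn = √(163.362818² + 21.5²) = √(26687.4103 + 462.25) = √27149.6603 = 164.771540
L = 3.75 × 164.771540 = 617.893274
V = π·0.75² × L = 1.767146 × 617.893274 = 1091.907546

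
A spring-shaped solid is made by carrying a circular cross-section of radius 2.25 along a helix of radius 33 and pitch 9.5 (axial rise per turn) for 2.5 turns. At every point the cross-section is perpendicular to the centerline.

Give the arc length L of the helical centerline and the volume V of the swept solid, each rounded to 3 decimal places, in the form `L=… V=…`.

2πR = 2π·33 = 207.345115
per-turn = √(207.345115² + 9.5²) = √(42991.9968 + 90.25) = √43082.2468 = 207.562633
L = 2.5 × 207.562633 = 518.906583
V = π·2.25² × L = 15.904313 × 518.906583 = 8252.852621

L=518.907 V=8252.853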